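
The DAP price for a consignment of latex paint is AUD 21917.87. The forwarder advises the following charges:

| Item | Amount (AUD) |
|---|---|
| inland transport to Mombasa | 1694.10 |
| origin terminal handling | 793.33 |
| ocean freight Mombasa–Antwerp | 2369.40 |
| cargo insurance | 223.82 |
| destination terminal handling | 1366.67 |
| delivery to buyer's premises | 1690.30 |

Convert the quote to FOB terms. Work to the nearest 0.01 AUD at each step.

Not relevant to the conversion: inland to port, origin terminal — on the seller under both DAP and FOB; already in the DAP price and stays in the FOB price.
From DAP to FOB, the seller no longer bears: freight, insurance, destination terminal, delivery.
FOB price = 21917.87 − 2369.40 − 223.82 − 1366.67 − 1690.30 = 16267.68

FOB price: AUD 16267.68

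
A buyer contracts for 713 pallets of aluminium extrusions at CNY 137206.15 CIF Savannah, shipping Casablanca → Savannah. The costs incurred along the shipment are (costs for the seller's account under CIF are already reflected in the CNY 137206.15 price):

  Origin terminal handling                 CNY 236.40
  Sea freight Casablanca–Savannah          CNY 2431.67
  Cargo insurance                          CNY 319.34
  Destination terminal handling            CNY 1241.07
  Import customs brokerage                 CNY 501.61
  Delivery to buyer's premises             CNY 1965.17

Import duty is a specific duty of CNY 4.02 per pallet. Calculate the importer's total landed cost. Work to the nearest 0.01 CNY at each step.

CIF: the seller pays costs through ocean freight and marine insurance to the destination port.
Already in the invoice (seller's account under CIF): origin terminal, freight, insurance — exclude.
The CIF price already equals the CIF value: 137206.15
Import duty = 713 × 4.02 = 2866.26
Buyer bears: destination terminal 1241.07 + brokerage 501.61 + delivery 1965.17 + duty 2866.26 = 6574.11
Landed cost = invoice 137206.15 + 6574.11 = 143780.26

Total landed cost: CNY 143780.26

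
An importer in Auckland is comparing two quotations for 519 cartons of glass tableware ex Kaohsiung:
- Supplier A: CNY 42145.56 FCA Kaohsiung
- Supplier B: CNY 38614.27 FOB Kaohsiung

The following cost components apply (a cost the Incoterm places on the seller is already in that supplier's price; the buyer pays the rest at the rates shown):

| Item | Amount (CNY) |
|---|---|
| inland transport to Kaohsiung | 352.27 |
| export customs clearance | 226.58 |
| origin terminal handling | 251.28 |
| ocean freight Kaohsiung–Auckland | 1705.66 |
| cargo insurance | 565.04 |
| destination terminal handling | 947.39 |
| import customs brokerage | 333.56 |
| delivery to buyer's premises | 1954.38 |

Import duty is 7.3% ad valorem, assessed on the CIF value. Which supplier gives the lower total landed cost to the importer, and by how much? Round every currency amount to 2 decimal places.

Supplier A (FCA):
CIF value = FCA price + origin terminal + freight + insurance = 42145.56 + 251.28 + 1705.66 + 565.04 = 44667.54
Import duty = 44667.54 × 7.3% = 3260.73
Buyer bears (A): 251.28 + 1705.66 + 565.04 + 947.39 + 333.56 + 1954.38 = 5757.31
Landed cost (A) = invoice 42145.56 + 5757.31 + duty 3260.73 = 51163.60
Supplier B (FOB):
CIF value = FOB price + freight + insurance = 38614.27 + 1705.66 + 565.04 = 40884.97
Import duty = 40884.97 × 7.3% = 2984.60
Buyer bears (B): 1705.66 + 565.04 + 947.39 + 333.56 + 1954.38 = 5506.03
Landed cost (B) = invoice 38614.27 + 5506.03 + duty 2984.60 = 47104.90
Difference = |51163.60 − 47104.90| = 4058.70

Supplier B is cheaper by CNY 4058.70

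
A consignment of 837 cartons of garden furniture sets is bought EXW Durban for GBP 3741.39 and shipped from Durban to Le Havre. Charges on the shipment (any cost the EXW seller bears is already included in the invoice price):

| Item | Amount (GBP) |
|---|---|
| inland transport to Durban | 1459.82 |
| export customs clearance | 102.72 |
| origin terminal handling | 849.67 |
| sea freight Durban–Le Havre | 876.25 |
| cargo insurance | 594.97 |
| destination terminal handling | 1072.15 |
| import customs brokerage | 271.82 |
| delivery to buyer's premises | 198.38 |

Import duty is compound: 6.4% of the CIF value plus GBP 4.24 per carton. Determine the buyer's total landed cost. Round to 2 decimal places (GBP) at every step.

EXW: the seller makes goods available at their premises; the buyer bears all onward costs.
CIF value = EXW price + inland to port + export clearance + origin terminal + freight + insurance = 3741.39 + 1459.82 + 102.72 + 849.67 + 876.25 + 594.97 = 7624.82
Ad valorem component: 7624.82 × 6.4% = 487.99
Specific component: 837 × 4.24 = 3548.88
Import duty = 487.99 + 3548.88 = 4036.87
Buyer bears: inland to port 1459.82 + export clearance 102.72 + origin terminal 849.67 + freight 876.25 + insurance 594.97 + destination terminal 1072.15 + brokerage 271.82 + delivery 198.38 + duty 4036.87 = 9462.65
Landed cost = invoice 3741.39 + 9462.65 = 13204.04

Total landed cost: GBP 13204.04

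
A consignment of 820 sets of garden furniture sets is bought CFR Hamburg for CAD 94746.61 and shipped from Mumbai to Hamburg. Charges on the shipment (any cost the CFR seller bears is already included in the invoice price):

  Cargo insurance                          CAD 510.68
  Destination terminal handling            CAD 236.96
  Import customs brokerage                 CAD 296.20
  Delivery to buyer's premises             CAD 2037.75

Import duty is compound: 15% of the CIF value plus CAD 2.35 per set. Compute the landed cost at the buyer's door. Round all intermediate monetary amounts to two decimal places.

CFR: the seller pays costs through ocean freight to the destination port, but not insurance.
CIF value = CFR price + insurance = 94746.61 + 510.68 = 95257.29
Ad valorem component: 95257.29 × 15% = 14288.59
Specific component: 820 × 2.35 = 1927.00
Import duty = 14288.59 + 1927.00 = 16215.59
Buyer bears: insurance 510.68 + destination terminal 236.96 + brokerage 296.20 + delivery 2037.75 + duty 16215.59 = 19297.18
Landed cost = invoice 94746.61 + 19297.18 = 114043.79

Total landed cost: CAD 114043.79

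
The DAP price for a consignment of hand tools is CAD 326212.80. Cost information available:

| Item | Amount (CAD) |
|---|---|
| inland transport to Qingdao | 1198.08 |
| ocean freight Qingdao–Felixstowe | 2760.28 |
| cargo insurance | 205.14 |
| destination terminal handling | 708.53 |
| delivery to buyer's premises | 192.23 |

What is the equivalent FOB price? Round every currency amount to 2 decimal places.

Not relevant to the conversion: inland to port — on the seller under both DAP and FOB; already in the DAP price and stays in the FOB price.
From DAP to FOB, the seller no longer bears: freight, insurance, destination terminal, delivery.
FOB price = 326212.80 − 2760.28 − 205.14 − 708.53 − 192.23 = 322346.62

FOB price: CAD 322346.62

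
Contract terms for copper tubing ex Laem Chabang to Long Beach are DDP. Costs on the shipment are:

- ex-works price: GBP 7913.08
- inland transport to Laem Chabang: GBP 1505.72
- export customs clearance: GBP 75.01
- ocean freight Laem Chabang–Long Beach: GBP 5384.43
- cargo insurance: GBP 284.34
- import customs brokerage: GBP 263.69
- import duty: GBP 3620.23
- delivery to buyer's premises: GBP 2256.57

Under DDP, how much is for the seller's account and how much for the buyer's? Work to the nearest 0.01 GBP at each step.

DDP: the seller bears all costs including import duty.
Seller's account: goods 7913.08 + inland to port 1505.72 + export clearance 75.01 + freight 5384.43 + insurance 284.34 + brokerage 263.69 + duty 3620.23 + delivery 2256.57 = 21303.07
Buyer's account: 0.00

Seller: GBP 21303.07; buyer: GBP 0.00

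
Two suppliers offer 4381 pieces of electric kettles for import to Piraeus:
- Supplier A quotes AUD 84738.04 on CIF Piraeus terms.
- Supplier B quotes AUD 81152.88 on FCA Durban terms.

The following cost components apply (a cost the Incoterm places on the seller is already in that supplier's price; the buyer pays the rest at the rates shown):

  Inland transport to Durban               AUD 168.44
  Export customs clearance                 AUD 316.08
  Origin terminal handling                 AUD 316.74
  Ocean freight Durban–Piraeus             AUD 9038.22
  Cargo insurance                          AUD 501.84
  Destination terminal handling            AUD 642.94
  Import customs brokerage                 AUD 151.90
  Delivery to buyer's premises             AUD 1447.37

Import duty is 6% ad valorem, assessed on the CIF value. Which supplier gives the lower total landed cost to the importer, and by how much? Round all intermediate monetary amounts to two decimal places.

Supplier A is cheaper by AUD 6647.94

Supplier A (CIF):
The CIF price already equals the CIF value: 84738.04
Import duty = 84738.04 × 6% = 5084.28
Buyer bears (A): 642.94 + 151.90 + 1447.37 = 2242.21
Landed cost (A) = invoice 84738.04 + 2242.21 + duty 5084.28 = 92064.53
Supplier B (FCA):
CIF value = FCA price + origin terminal + freight + insurance = 81152.88 + 316.74 + 9038.22 + 501.84 = 91009.68
Import duty = 91009.68 × 6% = 5460.58
Buyer bears (B): 316.74 + 9038.22 + 501.84 + 642.94 + 151.90 + 1447.37 = 12099.01
Landed cost (B) = invoice 81152.88 + 12099.01 + duty 5460.58 = 98712.47
Difference = |92064.53 − 98712.47| = 6647.94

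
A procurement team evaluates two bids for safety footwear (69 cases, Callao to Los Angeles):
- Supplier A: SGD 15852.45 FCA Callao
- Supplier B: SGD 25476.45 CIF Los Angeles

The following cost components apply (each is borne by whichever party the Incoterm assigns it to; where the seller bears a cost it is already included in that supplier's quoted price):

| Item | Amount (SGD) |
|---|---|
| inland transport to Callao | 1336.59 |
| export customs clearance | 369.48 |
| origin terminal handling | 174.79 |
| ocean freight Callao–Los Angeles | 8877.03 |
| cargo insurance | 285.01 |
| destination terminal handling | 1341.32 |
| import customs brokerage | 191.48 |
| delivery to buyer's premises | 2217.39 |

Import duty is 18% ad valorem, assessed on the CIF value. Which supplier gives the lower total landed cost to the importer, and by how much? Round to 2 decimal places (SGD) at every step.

Supplier A is cheaper by SGD 338.86

Supplier A (FCA):
CIF value = FCA price + origin terminal + freight + insurance = 15852.45 + 174.79 + 8877.03 + 285.01 = 25189.28
Import duty = 25189.28 × 18% = 4534.07
Buyer bears (A): 174.79 + 8877.03 + 285.01 + 1341.32 + 191.48 + 2217.39 = 13087.02
Landed cost (A) = invoice 15852.45 + 13087.02 + duty 4534.07 = 33473.54
Supplier B (CIF):
The CIF price already equals the CIF value: 25476.45
Import duty = 25476.45 × 18% = 4585.76
Buyer bears (B): 1341.32 + 191.48 + 2217.39 = 3750.19
Landed cost (B) = invoice 25476.45 + 3750.19 + duty 4585.76 = 33812.40
Difference = |33473.54 − 33812.40| = 338.86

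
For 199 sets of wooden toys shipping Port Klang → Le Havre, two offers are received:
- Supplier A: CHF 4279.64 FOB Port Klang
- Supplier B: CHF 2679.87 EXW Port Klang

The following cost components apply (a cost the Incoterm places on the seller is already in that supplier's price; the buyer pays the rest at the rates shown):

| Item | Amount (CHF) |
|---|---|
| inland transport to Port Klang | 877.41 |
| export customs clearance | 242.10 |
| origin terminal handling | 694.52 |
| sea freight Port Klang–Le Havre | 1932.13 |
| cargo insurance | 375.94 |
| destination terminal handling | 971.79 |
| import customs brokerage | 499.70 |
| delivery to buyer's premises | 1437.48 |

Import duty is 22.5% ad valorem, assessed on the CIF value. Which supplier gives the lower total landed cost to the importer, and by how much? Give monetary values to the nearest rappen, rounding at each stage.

Supplier A is cheaper by CHF 262.47

Supplier A (FOB):
CIF value = FOB price + freight + insurance = 4279.64 + 1932.13 + 375.94 = 6587.71
Import duty = 6587.71 × 22.5% = 1482.23
Buyer bears (A): 1932.13 + 375.94 + 971.79 + 499.70 + 1437.48 = 5217.04
Landed cost (A) = invoice 4279.64 + 5217.04 + duty 1482.23 = 10978.91
Supplier B (EXW):
CIF value = EXW price + inland to port + export clearance + origin terminal + freight + insurance = 2679.87 + 877.41 + 242.10 + 694.52 + 1932.13 + 375.94 = 6801.97
Import duty = 6801.97 × 22.5% = 1530.44
Buyer bears (B): 877.41 + 242.10 + 694.52 + 1932.13 + 375.94 + 971.79 + 499.70 + 1437.48 = 7031.07
Landed cost (B) = invoice 2679.87 + 7031.07 + duty 1530.44 = 11241.38
Difference = |10978.91 − 11241.38| = 262.47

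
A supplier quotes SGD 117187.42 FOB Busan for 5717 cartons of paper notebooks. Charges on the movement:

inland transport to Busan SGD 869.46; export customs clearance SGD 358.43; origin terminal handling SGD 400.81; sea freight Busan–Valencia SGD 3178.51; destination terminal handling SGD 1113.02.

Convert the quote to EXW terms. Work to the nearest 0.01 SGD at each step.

Not relevant to the conversion: freight, destination terminal — on the buyer under both terms; not part of either seller's price.
From FOB to EXW, the seller no longer bears: inland to port, export clearance, origin terminal.
EXW price = 117187.42 − 869.46 − 358.43 − 400.81 = 115558.72

EXW price: SGD 115558.72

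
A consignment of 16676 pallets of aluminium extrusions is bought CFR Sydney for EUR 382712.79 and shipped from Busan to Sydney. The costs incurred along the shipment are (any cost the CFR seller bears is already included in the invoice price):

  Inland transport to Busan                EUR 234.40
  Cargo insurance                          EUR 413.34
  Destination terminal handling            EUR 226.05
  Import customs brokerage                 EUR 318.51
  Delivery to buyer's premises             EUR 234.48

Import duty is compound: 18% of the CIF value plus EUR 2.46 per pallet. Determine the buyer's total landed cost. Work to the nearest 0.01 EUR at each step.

Total landed cost: EUR 493890.83

CFR: the seller pays costs through ocean freight to the destination port, but not insurance.
Already in the invoice (seller's account under CFR): inland to port — exclude.
CIF value = CFR price + insurance = 382712.79 + 413.34 = 383126.13
Ad valorem component: 383126.13 × 18% = 68962.70
Specific component: 16676 × 2.46 = 41022.96
Import duty = 68962.70 + 41022.96 = 109985.66
Buyer bears: insurance 413.34 + destination terminal 226.05 + brokerage 318.51 + delivery 234.48 + duty 109985.66 = 111178.04
Landed cost = invoice 382712.79 + 111178.04 = 493890.83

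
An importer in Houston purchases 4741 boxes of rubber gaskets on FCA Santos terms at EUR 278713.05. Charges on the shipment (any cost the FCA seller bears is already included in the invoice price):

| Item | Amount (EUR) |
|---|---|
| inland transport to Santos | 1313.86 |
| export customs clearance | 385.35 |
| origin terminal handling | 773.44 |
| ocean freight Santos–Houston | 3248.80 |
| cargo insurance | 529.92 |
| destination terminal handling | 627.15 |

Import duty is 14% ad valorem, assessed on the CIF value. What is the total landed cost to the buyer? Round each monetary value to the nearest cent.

FCA: the seller delivers export-cleared goods to the carrier; the buyer bears costs from that point.
Already in the invoice (seller's account under FCA): inland to port, export clearance — exclude.
CIF value = FCA price + origin terminal + freight + insurance = 278713.05 + 773.44 + 3248.80 + 529.92 = 283265.21
Import duty = 283265.21 × 14% = 39657.13
Buyer bears: origin terminal 773.44 + freight 3248.80 + insurance 529.92 + destination terminal 627.15 + duty 39657.13 = 44836.44
Landed cost = invoice 278713.05 + 44836.44 = 323549.49

Total landed cost: EUR 323549.49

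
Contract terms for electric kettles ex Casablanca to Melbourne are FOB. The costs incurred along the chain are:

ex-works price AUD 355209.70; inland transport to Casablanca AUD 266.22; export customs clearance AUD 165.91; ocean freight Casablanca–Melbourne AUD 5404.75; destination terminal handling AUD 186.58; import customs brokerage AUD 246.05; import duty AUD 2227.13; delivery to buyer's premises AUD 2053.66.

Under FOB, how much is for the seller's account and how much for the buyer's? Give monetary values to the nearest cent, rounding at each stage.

FOB: the seller bears costs until goods are on board at the origin port; the buyer bears freight, insurance and all costs thereafter.
Seller's account: goods 355209.70 + inland to port 266.22 + export clearance 165.91 = 355641.83
Buyer's account: freight 5404.75 + destination terminal 186.58 + brokerage 246.05 + duty 2227.13 + delivery 2053.66 = 10118.17

Seller: AUD 355641.83; buyer: AUD 10118.17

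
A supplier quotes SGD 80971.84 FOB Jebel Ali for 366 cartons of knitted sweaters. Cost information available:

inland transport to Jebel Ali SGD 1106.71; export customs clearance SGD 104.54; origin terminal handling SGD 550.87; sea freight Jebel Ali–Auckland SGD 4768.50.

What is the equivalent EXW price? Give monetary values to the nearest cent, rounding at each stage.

Not relevant to the conversion: freight — on the buyer under both terms; not part of either seller's price.
From FOB to EXW, the seller no longer bears: inland to port, export clearance, origin terminal.
EXW price = 80971.84 − 1106.71 − 104.54 − 550.87 = 79209.72

EXW price: SGD 79209.72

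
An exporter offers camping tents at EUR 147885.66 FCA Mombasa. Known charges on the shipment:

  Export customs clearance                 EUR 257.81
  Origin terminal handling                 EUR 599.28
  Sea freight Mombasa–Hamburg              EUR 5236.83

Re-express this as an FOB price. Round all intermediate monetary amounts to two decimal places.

FOB price: EUR 148484.94

Not relevant to the conversion: export clearance — on the seller under both FCA and FOB; already in the FCA price and stays in the FOB price. freight — on the buyer under both terms; not part of either seller's price.
From FCA to FOB, the seller additionally bears: origin terminal.
FOB price = 147885.66 + 599.28 = 148484.94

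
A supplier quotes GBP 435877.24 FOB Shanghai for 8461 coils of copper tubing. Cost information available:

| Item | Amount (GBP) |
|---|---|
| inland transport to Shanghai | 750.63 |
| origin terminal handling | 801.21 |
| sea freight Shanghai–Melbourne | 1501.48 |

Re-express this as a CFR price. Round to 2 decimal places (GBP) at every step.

CFR price: GBP 437378.72

Not relevant to the conversion: origin terminal, inland to port — on the seller under both FOB and CFR; already in the FOB price and stays in the CFR price.
From FOB to CFR, the seller additionally bears: freight.
CFR price = 435877.24 + 1501.48 = 437378.72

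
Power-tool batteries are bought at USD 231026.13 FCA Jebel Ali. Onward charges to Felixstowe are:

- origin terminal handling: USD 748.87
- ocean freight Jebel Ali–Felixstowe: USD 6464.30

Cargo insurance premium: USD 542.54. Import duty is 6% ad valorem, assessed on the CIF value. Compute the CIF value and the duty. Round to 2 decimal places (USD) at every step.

CIF value: USD 238781.84; import duty: USD 14326.91

CIF = FCA price + pre-shipment costs + freight + insurance
CIF = 231026.13 + 748.87 + 6464.30 + 542.54 = 238781.84
Import duty = 238781.84 × 6% = 14326.91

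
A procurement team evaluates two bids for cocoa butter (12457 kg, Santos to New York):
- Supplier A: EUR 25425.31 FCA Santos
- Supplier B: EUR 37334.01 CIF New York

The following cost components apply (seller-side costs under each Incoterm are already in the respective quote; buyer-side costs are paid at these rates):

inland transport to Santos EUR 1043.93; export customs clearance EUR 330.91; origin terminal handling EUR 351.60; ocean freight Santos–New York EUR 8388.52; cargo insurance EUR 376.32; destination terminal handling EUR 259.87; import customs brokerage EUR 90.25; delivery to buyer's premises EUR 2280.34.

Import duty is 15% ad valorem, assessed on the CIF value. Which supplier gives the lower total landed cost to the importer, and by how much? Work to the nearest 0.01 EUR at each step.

Supplier A is cheaper by EUR 3211.10

Supplier A (FCA):
CIF value = FCA price + origin terminal + freight + insurance = 25425.31 + 351.60 + 8388.52 + 376.32 = 34541.75
Import duty = 34541.75 × 15% = 5181.26
Buyer bears (A): 351.60 + 8388.52 + 376.32 + 259.87 + 90.25 + 2280.34 = 11746.90
Landed cost (A) = invoice 25425.31 + 11746.90 + duty 5181.26 = 42353.47
Supplier B (CIF):
The CIF price already equals the CIF value: 37334.01
Import duty = 37334.01 × 15% = 5600.10
Buyer bears (B): 259.87 + 90.25 + 2280.34 = 2630.46
Landed cost (B) = invoice 37334.01 + 2630.46 + duty 5600.10 = 45564.57
Difference = |42353.47 − 45564.57| = 3211.10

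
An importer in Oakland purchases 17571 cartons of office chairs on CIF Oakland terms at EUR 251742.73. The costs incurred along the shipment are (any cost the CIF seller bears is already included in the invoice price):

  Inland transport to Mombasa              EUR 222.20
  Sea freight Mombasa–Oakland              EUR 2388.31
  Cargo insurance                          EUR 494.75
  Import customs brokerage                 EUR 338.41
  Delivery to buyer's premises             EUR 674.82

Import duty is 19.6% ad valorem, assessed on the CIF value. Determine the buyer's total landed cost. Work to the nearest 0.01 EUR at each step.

Total landed cost: EUR 302097.54

CIF: the seller pays costs through ocean freight and marine insurance to the destination port.
Already in the invoice (seller's account under CIF): inland to port, freight, insurance — exclude.
The CIF price already equals the CIF value: 251742.73
Import duty = 251742.73 × 19.6% = 49341.58
Buyer bears: brokerage 338.41 + delivery 674.82 + duty 49341.58 = 50354.81
Landed cost = invoice 251742.73 + 50354.81 = 302097.54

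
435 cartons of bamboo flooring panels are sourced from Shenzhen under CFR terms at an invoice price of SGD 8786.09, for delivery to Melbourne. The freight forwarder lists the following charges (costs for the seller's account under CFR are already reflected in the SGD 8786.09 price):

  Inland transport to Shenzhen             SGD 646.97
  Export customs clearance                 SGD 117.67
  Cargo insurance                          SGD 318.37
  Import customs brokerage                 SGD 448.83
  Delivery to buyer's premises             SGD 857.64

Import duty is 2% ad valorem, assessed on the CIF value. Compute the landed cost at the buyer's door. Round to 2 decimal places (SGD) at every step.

Total landed cost: SGD 10593.02

CFR: the seller pays costs through ocean freight to the destination port, but not insurance.
Already in the invoice (seller's account under CFR): inland to port, export clearance — exclude.
CIF value = CFR price + insurance = 8786.09 + 318.37 = 9104.46
Import duty = 9104.46 × 2% = 182.09
Buyer bears: insurance 318.37 + brokerage 448.83 + delivery 857.64 + duty 182.09 = 1806.93
Landed cost = invoice 8786.09 + 1806.93 = 10593.02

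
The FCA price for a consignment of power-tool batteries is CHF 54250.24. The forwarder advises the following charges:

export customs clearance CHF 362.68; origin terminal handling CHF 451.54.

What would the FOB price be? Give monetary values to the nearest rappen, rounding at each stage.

Not relevant to the conversion: export clearance — on the seller under both FCA and FOB; already in the FCA price and stays in the FOB price.
From FCA to FOB, the seller additionally bears: origin terminal.
FOB price = 54250.24 + 451.54 = 54701.78

FOB price: CHF 54701.78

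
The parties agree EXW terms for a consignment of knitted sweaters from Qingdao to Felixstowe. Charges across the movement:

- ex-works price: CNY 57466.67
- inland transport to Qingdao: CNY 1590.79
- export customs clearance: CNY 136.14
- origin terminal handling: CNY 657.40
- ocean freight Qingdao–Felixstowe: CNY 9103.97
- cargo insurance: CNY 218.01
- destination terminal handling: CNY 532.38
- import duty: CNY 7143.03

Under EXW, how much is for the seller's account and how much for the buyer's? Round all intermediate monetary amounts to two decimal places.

EXW: the seller makes goods available at their premises; the buyer bears all onward costs.
Seller's account: goods 57466.67 = 57466.67
Buyer's account: inland to port 1590.79 + export clearance 136.14 + origin terminal 657.40 + freight 9103.97 + insurance 218.01 + destination terminal 532.38 + duty 7143.03 = 19381.72

Seller: CNY 57466.67; buyer: CNY 19381.72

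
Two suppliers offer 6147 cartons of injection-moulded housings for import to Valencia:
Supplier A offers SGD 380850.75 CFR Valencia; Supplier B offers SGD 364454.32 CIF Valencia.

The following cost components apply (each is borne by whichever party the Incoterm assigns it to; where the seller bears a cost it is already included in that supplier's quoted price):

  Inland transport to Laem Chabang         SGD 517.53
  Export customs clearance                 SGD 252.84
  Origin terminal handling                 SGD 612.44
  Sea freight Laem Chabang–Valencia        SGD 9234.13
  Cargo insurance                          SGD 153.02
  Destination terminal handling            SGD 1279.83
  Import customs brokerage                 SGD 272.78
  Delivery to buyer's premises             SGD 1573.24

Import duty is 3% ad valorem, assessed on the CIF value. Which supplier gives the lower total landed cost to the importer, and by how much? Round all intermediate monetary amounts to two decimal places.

Supplier A (CFR):
CIF value = CFR price + insurance = 380850.75 + 153.02 = 381003.77
Import duty = 381003.77 × 3% = 11430.11
Buyer bears (A): 153.02 + 1279.83 + 272.78 + 1573.24 = 3278.87
Landed cost (A) = invoice 380850.75 + 3278.87 + duty 11430.11 = 395559.73
Supplier B (CIF):
The CIF price already equals the CIF value: 364454.32
Import duty = 364454.32 × 3% = 10933.63
Buyer bears (B): 1279.83 + 272.78 + 1573.24 = 3125.85
Landed cost (B) = invoice 364454.32 + 3125.85 + duty 10933.63 = 378513.80
Difference = |395559.73 − 378513.80| = 17045.93

Supplier B is cheaper by SGD 17045.93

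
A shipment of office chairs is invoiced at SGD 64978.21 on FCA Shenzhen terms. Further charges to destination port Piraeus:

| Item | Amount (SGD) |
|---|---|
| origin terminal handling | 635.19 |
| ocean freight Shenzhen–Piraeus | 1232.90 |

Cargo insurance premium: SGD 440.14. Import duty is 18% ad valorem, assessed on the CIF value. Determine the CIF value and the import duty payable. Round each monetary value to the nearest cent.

CIF = FCA price + pre-shipment costs + freight + insurance
CIF = 64978.21 + 635.19 + 1232.90 + 440.14 = 67286.44
Import duty = 67286.44 × 18% = 12111.56

CIF value: SGD 67286.44; import duty: SGD 12111.56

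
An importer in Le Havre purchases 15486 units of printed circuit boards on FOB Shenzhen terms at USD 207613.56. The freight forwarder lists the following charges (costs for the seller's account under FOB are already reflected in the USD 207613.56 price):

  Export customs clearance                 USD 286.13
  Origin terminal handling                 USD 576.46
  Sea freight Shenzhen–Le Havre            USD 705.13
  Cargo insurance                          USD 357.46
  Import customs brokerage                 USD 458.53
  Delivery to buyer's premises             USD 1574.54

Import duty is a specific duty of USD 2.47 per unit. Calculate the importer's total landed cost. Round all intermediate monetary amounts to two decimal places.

FOB: the seller bears costs until goods are on board at the origin port; the buyer bears freight, insurance and all costs thereafter.
Already in the invoice (seller's account under FOB): export clearance, origin terminal — exclude.
CIF value = FOB price + freight + insurance = 207613.56 + 705.13 + 357.46 = 208676.15
Import duty = 15486 × 2.47 = 38250.42
Buyer bears: freight 705.13 + insurance 357.46 + brokerage 458.53 + delivery 1574.54 + duty 38250.42 = 41346.08
Landed cost = invoice 207613.56 + 41346.08 = 248959.64

Total landed cost: USD 248959.64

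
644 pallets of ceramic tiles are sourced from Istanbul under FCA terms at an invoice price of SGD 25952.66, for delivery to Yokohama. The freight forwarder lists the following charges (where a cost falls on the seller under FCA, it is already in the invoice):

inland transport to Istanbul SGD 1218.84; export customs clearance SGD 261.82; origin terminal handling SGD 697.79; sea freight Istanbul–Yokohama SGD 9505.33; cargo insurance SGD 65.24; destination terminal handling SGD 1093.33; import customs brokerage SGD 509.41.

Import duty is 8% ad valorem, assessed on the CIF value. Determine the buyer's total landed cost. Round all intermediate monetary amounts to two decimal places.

Total landed cost: SGD 40721.44

FCA: the seller delivers export-cleared goods to the carrier; the buyer bears costs from that point.
Already in the invoice (seller's account under FCA): inland to port, export clearance — exclude.
CIF value = FCA price + origin terminal + freight + insurance = 25952.66 + 697.79 + 9505.33 + 65.24 = 36221.02
Import duty = 36221.02 × 8% = 2897.68
Buyer bears: origin terminal 697.79 + freight 9505.33 + insurance 65.24 + destination terminal 1093.33 + brokerage 509.41 + duty 2897.68 = 14768.78
Landed cost = invoice 25952.66 + 14768.78 = 40721.44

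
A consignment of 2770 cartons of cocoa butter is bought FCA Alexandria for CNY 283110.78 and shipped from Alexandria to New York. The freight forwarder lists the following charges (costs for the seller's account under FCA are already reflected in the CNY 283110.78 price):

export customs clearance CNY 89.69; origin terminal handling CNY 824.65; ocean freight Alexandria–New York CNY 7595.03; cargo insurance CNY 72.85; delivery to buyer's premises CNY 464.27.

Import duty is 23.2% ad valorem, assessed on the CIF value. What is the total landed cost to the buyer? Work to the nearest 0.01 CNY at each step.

Total landed cost: CNY 359719.55

FCA: the seller delivers export-cleared goods to the carrier; the buyer bears costs from that point.
Already in the invoice (seller's account under FCA): export clearance — exclude.
CIF value = FCA price + origin terminal + freight + insurance = 283110.78 + 824.65 + 7595.03 + 72.85 = 291603.31
Import duty = 291603.31 × 23.2% = 67651.97
Buyer bears: origin terminal 824.65 + freight 7595.03 + insurance 72.85 + delivery 464.27 + duty 67651.97 = 76608.77
Landed cost = invoice 283110.78 + 76608.77 = 359719.55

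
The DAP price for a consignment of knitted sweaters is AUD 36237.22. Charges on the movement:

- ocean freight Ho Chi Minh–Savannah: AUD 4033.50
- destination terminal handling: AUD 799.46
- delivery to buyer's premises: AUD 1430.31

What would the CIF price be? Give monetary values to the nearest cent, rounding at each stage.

CIF price: AUD 34007.45

Not relevant to the conversion: freight — on the seller under both DAP and CIF; already in the DAP price and stays in the CIF price.
From DAP to CIF, the seller no longer bears: destination terminal, delivery.
CIF price = 36237.22 − 799.46 − 1430.31 = 34007.45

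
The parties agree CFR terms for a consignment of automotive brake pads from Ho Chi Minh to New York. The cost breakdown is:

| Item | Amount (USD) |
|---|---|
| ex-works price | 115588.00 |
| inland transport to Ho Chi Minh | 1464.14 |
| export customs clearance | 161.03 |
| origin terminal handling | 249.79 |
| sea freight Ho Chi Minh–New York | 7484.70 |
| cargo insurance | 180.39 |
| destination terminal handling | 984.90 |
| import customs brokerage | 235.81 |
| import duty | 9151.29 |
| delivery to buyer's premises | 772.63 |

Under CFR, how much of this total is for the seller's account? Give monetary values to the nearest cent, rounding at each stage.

CFR: the seller pays costs through ocean freight to the destination port, but not insurance.
Seller's account: goods 115588.00 + inland to port 1464.14 + export clearance 161.03 + origin terminal 249.79 + freight 7484.70 = 124947.66
Buyer's account: insurance 180.39 + destination terminal 984.90 + brokerage 235.81 + duty 9151.29 + delivery 772.63 = 11325.02

Seller's account: USD 124947.66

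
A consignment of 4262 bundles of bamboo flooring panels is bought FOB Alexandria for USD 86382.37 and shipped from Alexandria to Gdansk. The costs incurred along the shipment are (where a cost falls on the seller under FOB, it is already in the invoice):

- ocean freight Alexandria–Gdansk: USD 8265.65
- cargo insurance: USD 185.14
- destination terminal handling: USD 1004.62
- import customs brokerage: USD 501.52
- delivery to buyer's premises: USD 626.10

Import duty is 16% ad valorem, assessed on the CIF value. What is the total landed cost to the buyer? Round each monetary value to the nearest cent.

Total landed cost: USD 112138.71

FOB: the seller bears costs until goods are on board at the origin port; the buyer bears freight, insurance and all costs thereafter.
CIF value = FOB price + freight + insurance = 86382.37 + 8265.65 + 185.14 = 94833.16
Import duty = 94833.16 × 16% = 15173.31
Buyer bears: freight 8265.65 + insurance 185.14 + destination terminal 1004.62 + brokerage 501.52 + delivery 626.10 + duty 15173.31 = 25756.34
Landed cost = invoice 86382.37 + 25756.34 = 112138.71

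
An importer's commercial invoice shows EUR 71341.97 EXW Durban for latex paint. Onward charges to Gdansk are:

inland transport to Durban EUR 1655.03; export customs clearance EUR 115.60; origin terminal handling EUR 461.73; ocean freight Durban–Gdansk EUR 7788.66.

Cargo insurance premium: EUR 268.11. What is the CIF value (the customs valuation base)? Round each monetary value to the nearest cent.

CIF value: EUR 81631.10

CIF = EXW price + pre-shipment costs + freight + insurance
CIF = 71341.97 + 1655.03 + 115.60 + 461.73 + 7788.66 + 268.11 = 81631.10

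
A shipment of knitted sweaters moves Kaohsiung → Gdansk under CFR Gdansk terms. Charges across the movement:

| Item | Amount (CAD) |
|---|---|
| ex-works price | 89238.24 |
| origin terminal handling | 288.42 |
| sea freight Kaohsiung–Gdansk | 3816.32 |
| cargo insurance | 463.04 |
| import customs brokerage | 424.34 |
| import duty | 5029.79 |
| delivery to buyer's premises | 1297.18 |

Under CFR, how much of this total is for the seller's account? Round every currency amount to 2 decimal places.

CFR: the seller pays costs through ocean freight to the destination port, but not insurance.
Seller's account: goods 89238.24 + origin terminal 288.42 + freight 3816.32 = 93342.98
Buyer's account: insurance 463.04 + brokerage 424.34 + duty 5029.79 + delivery 1297.18 = 7214.35

Seller's account: CAD 93342.98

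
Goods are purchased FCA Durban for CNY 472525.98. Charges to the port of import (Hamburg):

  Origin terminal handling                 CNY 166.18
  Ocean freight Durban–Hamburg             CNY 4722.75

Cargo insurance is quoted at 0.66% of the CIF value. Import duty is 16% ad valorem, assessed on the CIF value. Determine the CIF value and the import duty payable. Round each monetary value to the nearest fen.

CIF value: CNY 480586.78; import duty: CNY 76893.88

Let C be the CIF value. C = FCA price + pre-shipment costs + freight + 0.66% × C
C − 0.66% × C = 472525.98 + 166.18 + 4722.75
0.9934 × C = 477414.91
C = 477414.91 / 0.9934 = 480586.78
Insurance premium = 0.66% × 480586.78 = 3171.87
Import duty = 480586.78 × 16% = 76893.88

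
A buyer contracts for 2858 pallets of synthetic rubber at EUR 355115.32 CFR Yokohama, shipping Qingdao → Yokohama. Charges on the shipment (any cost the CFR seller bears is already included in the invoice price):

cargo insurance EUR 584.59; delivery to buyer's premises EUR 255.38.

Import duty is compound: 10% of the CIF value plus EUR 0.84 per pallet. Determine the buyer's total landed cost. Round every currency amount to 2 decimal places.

CFR: the seller pays costs through ocean freight to the destination port, but not insurance.
CIF value = CFR price + insurance = 355115.32 + 584.59 = 355699.91
Ad valorem component: 355699.91 × 10% = 35569.99
Specific component: 2858 × 0.84 = 2400.72
Import duty = 35569.99 + 2400.72 = 37970.71
Buyer bears: insurance 584.59 + delivery 255.38 + duty 37970.71 = 38810.68
Landed cost = invoice 355115.32 + 38810.68 = 393926.00

Total landed cost: EUR 393926.00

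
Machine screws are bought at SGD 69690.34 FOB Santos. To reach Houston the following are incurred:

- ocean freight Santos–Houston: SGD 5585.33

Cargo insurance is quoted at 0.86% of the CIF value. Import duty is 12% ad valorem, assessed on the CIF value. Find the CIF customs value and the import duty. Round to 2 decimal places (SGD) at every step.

Let C be the CIF value. C = FOB price + freight + 0.86% × C
C − 0.86% × C = 69690.34 + 5585.33
0.9914 × C = 75275.67
C = 75275.67 / 0.9914 = 75928.66
Insurance premium = 0.86% × 75928.66 = 652.99
Import duty = 75928.66 × 12% = 9111.44

CIF value: SGD 75928.66; import duty: SGD 9111.44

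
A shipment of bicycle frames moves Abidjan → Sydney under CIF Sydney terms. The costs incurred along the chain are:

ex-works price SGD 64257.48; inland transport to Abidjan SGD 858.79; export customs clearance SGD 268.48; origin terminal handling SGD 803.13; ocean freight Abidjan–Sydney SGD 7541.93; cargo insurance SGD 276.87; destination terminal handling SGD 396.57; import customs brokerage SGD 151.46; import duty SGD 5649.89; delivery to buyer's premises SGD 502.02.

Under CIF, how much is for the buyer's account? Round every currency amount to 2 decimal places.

CIF: the seller pays costs through ocean freight and marine insurance to the destination port.
Seller's account: goods 64257.48 + inland to port 858.79 + export clearance 268.48 + origin terminal 803.13 + freight 7541.93 + insurance 276.87 = 74006.68
Buyer's account: destination terminal 396.57 + brokerage 151.46 + duty 5649.89 + delivery 502.02 = 6699.94

Buyer's account: SGD 6699.94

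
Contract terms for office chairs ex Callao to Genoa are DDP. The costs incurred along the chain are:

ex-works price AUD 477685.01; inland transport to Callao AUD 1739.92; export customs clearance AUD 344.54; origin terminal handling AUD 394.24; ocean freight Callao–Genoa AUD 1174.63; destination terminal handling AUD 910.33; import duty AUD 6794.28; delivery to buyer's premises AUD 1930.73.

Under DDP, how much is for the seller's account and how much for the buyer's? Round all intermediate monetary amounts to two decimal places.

DDP: the seller bears all costs including import duty.
Seller's account: goods 477685.01 + inland to port 1739.92 + export clearance 344.54 + origin terminal 394.24 + freight 1174.63 + destination terminal 910.33 + duty 6794.28 + delivery 1930.73 = 490973.68
Buyer's account: 0.00

Seller: AUD 490973.68; buyer: AUD 0.00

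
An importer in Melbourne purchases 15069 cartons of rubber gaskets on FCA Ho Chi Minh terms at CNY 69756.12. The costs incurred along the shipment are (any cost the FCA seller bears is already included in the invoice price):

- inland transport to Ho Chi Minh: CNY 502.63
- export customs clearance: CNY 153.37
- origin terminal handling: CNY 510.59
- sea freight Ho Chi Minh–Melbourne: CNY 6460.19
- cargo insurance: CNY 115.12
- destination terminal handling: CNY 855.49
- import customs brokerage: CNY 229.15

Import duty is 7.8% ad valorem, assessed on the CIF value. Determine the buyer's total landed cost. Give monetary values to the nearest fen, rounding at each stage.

Total landed cost: CNY 83920.34

FCA: the seller delivers export-cleared goods to the carrier; the buyer bears costs from that point.
Already in the invoice (seller's account under FCA): inland to port, export clearance — exclude.
CIF value = FCA price + origin terminal + freight + insurance = 69756.12 + 510.59 + 6460.19 + 115.12 = 76842.02
Import duty = 76842.02 × 7.8% = 5993.68
Buyer bears: origin terminal 510.59 + freight 6460.19 + insurance 115.12 + destination terminal 855.49 + brokerage 229.15 + duty 5993.68 = 14164.22
Landed cost = invoice 69756.12 + 14164.22 = 83920.34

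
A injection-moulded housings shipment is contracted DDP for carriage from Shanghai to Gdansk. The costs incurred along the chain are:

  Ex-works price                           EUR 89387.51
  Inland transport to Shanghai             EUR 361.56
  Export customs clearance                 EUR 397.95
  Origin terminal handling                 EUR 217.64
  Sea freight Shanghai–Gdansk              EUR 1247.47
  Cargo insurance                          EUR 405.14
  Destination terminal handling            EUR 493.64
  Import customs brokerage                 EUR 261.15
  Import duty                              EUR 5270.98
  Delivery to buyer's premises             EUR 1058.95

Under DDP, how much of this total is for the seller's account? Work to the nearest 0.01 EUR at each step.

Seller's account: EUR 99101.99

DDP: the seller bears all costs including import duty.
Seller's account: goods 89387.51 + inland to port 361.56 + export clearance 397.95 + origin terminal 217.64 + freight 1247.47 + insurance 405.14 + destination terminal 493.64 + brokerage 261.15 + duty 5270.98 + delivery 1058.95 = 99101.99
Buyer's account: 0.00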